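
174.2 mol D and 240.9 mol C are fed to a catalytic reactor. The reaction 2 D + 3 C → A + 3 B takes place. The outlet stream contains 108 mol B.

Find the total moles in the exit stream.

For B: n = n₀ + 3ξ → 108 = 0 + 3ξ, giving ξ = 36 mol.
Outlet amounts (n = n₀ + ν ξ):
  D: 174.2 − 2(36) = 102.2
  C: 240.9 − 3(36) = 132.9
  A: 0 + 1(36) = 36
  B: 0 + 3(36) = 108
Total out = 102.2 + 132.9 + 36 + 108 = 379.1 mol.

379 mol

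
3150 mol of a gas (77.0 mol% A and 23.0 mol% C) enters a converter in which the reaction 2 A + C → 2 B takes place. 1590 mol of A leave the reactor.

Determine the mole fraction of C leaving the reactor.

0.112

For A: n = n₀ − 2ξ → 1590 = 2426 − 2ξ, giving ξ = 417.8 mol.
Outlet amounts (n = n₀ + ν ξ):
  A: 2426 − 2(417.8) = 1590
  C: 724.5 − 1(417.8) = 306.8
  B: 0 + 2(417.8) = 835.5
Total out = 2732 mol; y_C = 306.8 / 2732 = 0.1123.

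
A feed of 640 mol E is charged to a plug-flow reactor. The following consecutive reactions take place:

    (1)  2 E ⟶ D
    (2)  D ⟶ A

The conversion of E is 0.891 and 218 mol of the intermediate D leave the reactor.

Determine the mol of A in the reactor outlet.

Conversion of E: E consumed = 2ξ₁ = 0.891 × 640 → ξ₁ = 285.1 mol.
D balance: n_D = 0 + 1ξ₁ − 1ξ₂ = 218 → ξ₂ = (1·285.1 − 218)/1 = 67.12 mol.
Outlet amounts (n = n₀ + Σ ν·ξ):
  E: 640 − 2(285.1) = 69.76
  D: 0 + 1(285.1) − 1(67.12) = 218
  A: 0 + 1(67.12) = 67.12

67.1 mol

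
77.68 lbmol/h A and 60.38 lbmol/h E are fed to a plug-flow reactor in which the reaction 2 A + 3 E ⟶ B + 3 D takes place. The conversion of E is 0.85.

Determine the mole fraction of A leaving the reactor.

0.359

E reacted = 0.85 × 60.38 = 51.32 lbmol/h; ν_E = −3, so ξ = 51.32/3 = 17.11 lbmol/h.
Outlet amounts (n = n₀ + ν ξ):
  A: 77.68 − 2(17.11) = 43.46
  E: 60.38 − 3(17.11) = 9.057
  B: 0 + 1(17.11) = 17.11
  D: 0 + 3(17.11) = 51.32
Total out = 121 lbmol/h; y_A = 43.46 / 121 = 0.3594.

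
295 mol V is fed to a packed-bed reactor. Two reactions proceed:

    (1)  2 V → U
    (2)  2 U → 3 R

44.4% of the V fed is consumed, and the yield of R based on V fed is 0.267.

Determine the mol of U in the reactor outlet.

Conversion of V: V consumed = 2ξ₁ = 0.444 × 295 → ξ₁ = 65.49 mol.
Yield of R: 3ξ₂ / 295 = 0.267 → ξ₂ = 26.25 mol.
Outlet amounts (n = n₀ + Σ ν·ξ):
  V: 295 − 2(65.49) = 164
  U: 0 + 1(65.49) − 2(26.25) = 12.98
  R: 0 + 3(26.25) = 78.77

13 mol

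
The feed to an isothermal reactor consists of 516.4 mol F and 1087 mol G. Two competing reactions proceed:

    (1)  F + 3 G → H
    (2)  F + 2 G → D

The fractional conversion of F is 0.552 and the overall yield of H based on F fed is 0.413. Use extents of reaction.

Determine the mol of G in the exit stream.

Yield of H: 1ξ₁ / 516.4 = 0.413 → ξ₁ = 213.3 mol.
Conversion of F: 1ξ₁ + 1ξ₂ = 0.552 × 516.4 = 285.1 → ξ₂ = 71.78 mol.
Outlet amounts (n = n₀ + Σ ν·ξ):
  F: 516.4 − 1(213.3) − 1(71.78) = 231.3
  G: 1087 − 3(213.3) − 2(71.78) = 303.6
  H: 0 + 1(213.3) = 213.3
  D: 0 + 1(71.78) = 71.78

304 mol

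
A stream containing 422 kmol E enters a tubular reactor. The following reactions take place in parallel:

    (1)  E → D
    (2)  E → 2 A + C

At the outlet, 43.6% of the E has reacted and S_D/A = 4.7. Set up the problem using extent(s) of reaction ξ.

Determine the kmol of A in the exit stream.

Conversion of E: E consumed = 0.436 × 422 = 184 kmol = 1ξ₁ + 1ξ₂.
Selectivity: 1ξ₁ / (2ξ₂) = 4.7 → ξ₁ = 9.4 ξ₂.
Substitute: (1·9.4 + 1) ξ₂ = 184 → ξ₂ = 17.69 kmol, ξ₁ = 166.3 kmol.
Outlet amounts (n = n₀ + Σ ν·ξ):
  E: 422 − 1(166.3) − 1(17.69) = 238
  D: 0 + 1(166.3) = 166.3
  A: 0 + 2(17.69) = 35.38
  C: 0 + 1(17.69) = 17.69

35.4 kmol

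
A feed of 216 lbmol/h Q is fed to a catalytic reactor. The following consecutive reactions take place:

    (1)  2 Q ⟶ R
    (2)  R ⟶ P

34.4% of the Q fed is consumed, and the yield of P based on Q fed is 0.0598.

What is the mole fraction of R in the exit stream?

Conversion of Q: Q consumed = 2ξ₁ = 0.344 × 216 → ξ₁ = 37.15 lbmol/h.
Yield of P: 1ξ₂ / 216 = 0.0598 → ξ₂ = 12.92 lbmol/h.
Outlet amounts (n = n₀ + Σ ν·ξ):
  Q: 216 − 2(37.15) = 141.7
  R: 0 + 1(37.15) − 1(12.92) = 24.24
  P: 0 + 1(12.92) = 12.92
Total out = 178.8 lbmol/h; y_R = 24.24 / 178.8 = 0.1355.

0.136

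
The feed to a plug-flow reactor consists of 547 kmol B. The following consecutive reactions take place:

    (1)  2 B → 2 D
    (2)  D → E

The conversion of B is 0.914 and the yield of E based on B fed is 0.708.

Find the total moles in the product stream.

Conversion of B: B consumed = 2ξ₁ = 0.914 × 547 → ξ₁ = 250 kmol.
Yield of E: 1ξ₂ / 547 = 0.708 → ξ₂ = 387.3 kmol.
Outlet amounts (n = n₀ + Σ ν·ξ):
  B: 547 − 2(250) = 47.04
  D: 0 + 2(250) − 1(387.3) = 112.7
  E: 0 + 1(387.3) = 387.3
Total out = 47.04 + 112.7 + 387.3 = 547 kmol.

547 kmol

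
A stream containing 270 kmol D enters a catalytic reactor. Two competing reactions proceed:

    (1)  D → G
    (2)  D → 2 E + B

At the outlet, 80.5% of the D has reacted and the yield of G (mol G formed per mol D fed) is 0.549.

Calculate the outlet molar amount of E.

Yield of G: 1ξ₁ / 270 = 0.549 → ξ₁ = 148.2 kmol.
Conversion of D: 1ξ₁ + 1ξ₂ = 0.805 × 270 = 217.4 → ξ₂ = 69.12 kmol.
Outlet amounts (n = n₀ + Σ ν·ξ):
  D: 270 − 1(148.2) − 1(69.12) = 52.65
  G: 0 + 1(148.2) = 148.2
  E: 0 + 2(69.12) = 138.2
  B: 0 + 1(69.12) = 69.12

138 kmol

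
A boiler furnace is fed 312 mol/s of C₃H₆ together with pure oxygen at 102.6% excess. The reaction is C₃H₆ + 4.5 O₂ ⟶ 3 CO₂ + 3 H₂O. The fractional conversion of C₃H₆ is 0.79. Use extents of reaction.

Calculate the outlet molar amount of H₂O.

739 mol/s

Stoichiometric O₂ = 4.5 × 312 = 1404 mol/s; O₂ fed = 1404 × 2.026 = 2845 mol/s.
Fuel reacted = 0.79 × 312 → ξ = 246.5 mol/s.
Outlet (n = n₀ + ν ξ):
  C₃H₆: 312 − 1(246.5) = 65.52
  O₂: 2845 − 4.5(246.5) = 1735
  CO₂: 0 + 3(246.5) = 739.4
  H₂O: 0 + 3(246.5) = 739.4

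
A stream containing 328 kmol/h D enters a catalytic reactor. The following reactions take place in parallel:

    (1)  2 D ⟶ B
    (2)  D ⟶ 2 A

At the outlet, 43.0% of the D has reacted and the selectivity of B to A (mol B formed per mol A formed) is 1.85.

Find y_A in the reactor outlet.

0.119

Conversion of D: D consumed = 0.43 × 328 = 141 kmol/h = 2ξ₁ + 1ξ₂.
Selectivity: 1ξ₁ / (2ξ₂) = 1.85 → ξ₁ = 3.7 ξ₂.
Substitute: (2·3.7 + 1) ξ₂ = 141 → ξ₂ = 16.79 kmol/h, ξ₁ = 62.12 kmol/h.
Outlet amounts (n = n₀ + Σ ν·ξ):
  D: 328 − 2(62.12) − 1(16.79) = 187
  B: 0 + 1(62.12) = 62.12
  A: 0 + 2(16.79) = 33.58
Total out = 282.7 kmol/h; y_A = 33.58 / 282.7 = 0.1188.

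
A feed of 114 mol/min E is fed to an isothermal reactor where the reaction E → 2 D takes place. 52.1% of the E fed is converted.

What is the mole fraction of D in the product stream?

E reacted = 0.521 × 114 = 59.39 mol/min; ν_E = −1, so ξ = 59.39/1 = 59.39 mol/min.
Outlet amounts (n = n₀ + ν ξ):
  E: 114 − 1(59.39) = 54.61
  D: 0 + 2(59.39) = 118.8
Total out = 173.4 mol/min; y_D = 118.8 / 173.4 = 0.6851.

0.685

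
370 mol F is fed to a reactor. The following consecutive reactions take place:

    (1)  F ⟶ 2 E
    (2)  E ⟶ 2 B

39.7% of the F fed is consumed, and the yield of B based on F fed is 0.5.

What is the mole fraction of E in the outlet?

0.33

Conversion of F: F consumed = 1ξ₁ = 0.397 × 370 → ξ₁ = 146.9 mol.
Yield of B: 2ξ₂ / 370 = 0.5 → ξ₂ = 92.5 mol.
Outlet amounts (n = n₀ + Σ ν·ξ):
  F: 370 − 1(146.9) = 223.1
  E: 0 + 2(146.9) − 1(92.5) = 201.3
  B: 0 + 2(92.5) = 185
Total out = 609.4 mol; y_E = 201.3 / 609.4 = 0.3303.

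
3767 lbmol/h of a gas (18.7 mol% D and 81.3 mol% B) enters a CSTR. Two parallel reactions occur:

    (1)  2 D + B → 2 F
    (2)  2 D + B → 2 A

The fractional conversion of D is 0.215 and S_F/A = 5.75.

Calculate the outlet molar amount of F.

129 lbmol/h

Conversion of D: D consumed = 0.215 × 704.4 = 151.5 lbmol/h = 2ξ₁ + 2ξ₂.
Selectivity: 2ξ₁ / (2ξ₂) = 5.75 → ξ₁ = 5.75 ξ₂.
Substitute: (2·5.75 + 2) ξ₂ = 151.5 → ξ₂ = 11.22 lbmol/h, ξ₁ = 64.51 lbmol/h.
Outlet amounts (n = n₀ + Σ ν·ξ):
  D: 704.4 − 2(64.51) − 2(11.22) = 553
  B: 3063 − 1(64.51) − 1(11.22) = 2987
  F: 0 + 2(64.51) = 129
  A: 0 + 2(11.22) = 22.44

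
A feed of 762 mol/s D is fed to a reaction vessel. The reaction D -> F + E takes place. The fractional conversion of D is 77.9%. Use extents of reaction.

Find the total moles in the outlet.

1360 mol/s

D reacted = 0.779 × 762 = 593.6 mol/s; ν_D = −1, so ξ = 593.6/1 = 593.6 mol/s.
Outlet amounts (n = n₀ + ν ξ):
  D: 762 − 1(593.6) = 168.4
  F: 0 + 1(593.6) = 593.6
  E: 0 + 1(593.6) = 593.6
Total out = 168.4 + 593.6 + 593.6 = 1356 mol/s.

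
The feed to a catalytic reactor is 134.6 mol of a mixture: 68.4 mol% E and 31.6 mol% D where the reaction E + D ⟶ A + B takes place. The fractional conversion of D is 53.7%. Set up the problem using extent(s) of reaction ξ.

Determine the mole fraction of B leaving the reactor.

D reacted = 0.537 × 42.53 = 22.84 mol; ν_D = −1, so ξ = 22.84/1 = 22.84 mol.
Outlet amounts (n = n₀ + ν ξ):
  E: 92.07 − 1(22.84) = 69.23
  D: 42.53 − 1(22.84) = 19.69
  A: 0 + 1(22.84) = 22.84
  B: 0 + 1(22.84) = 22.84
Total out = 134.6 mol; y_B = 22.84 / 134.6 = 0.1697.

0.17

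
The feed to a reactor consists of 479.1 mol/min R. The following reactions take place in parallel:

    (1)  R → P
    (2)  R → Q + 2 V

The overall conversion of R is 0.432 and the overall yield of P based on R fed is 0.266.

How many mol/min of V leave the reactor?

159 mol/min

Yield of P: 1ξ₁ / 479.1 = 0.266 → ξ₁ = 127.4 mol/min.
Conversion of R: 1ξ₁ + 1ξ₂ = 0.432 × 479.1 = 207 → ξ₂ = 79.53 mol/min.
Outlet amounts (n = n₀ + Σ ν·ξ):
  R: 479.1 − 1(127.4) − 1(79.53) = 272.1
  P: 0 + 1(127.4) = 127.4
  Q: 0 + 1(79.53) = 79.53
  V: 0 + 2(79.53) = 159.1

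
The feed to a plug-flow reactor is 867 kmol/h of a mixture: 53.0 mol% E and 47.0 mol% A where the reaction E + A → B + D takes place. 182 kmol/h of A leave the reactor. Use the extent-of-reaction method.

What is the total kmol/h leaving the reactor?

867 kmol/h

For A: n = n₀ − 1ξ → 182 = 407.5 − 1ξ, giving ξ = 225.5 kmol/h.
Outlet amounts (n = n₀ + ν ξ):
  E: 459.5 − 1(225.5) = 234
  A: 407.5 − 1(225.5) = 182
  B: 0 + 1(225.5) = 225.5
  D: 0 + 1(225.5) = 225.5
Total out = 234 + 182 + 225.5 + 225.5 = 867 kmol/h.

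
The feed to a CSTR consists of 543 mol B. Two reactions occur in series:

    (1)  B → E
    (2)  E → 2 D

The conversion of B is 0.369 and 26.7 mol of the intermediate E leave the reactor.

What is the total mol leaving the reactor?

Conversion of B: B consumed = 1ξ₁ = 0.369 × 543 → ξ₁ = 200.4 mol.
E balance: n_E = 0 + 1ξ₁ − 1ξ₂ = 26.7 → ξ₂ = (1·200.4 − 26.7)/1 = 173.7 mol.
Outlet amounts (n = n₀ + Σ ν·ξ):
  B: 543 − 1(200.4) = 342.6
  E: 0 + 1(200.4) − 1(173.7) = 26.7
  D: 0 + 2(173.7) = 347.3
Total out = 342.6 + 26.7 + 347.3 = 716.7 mol.

717 mol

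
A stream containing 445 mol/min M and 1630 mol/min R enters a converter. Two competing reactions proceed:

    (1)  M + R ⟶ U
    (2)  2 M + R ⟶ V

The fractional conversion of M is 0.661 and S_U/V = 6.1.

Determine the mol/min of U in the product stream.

222 mol/min

Conversion of M: M consumed = 0.661 × 445 = 294.1 mol/min = 1ξ₁ + 2ξ₂.
Selectivity: 1ξ₁ / (1ξ₂) = 6.1 → ξ₁ = 6.1 ξ₂.
Substitute: (1·6.1 + 2) ξ₂ = 294.1 → ξ₂ = 36.31 mol/min, ξ₁ = 221.5 mol/min.
Outlet amounts (n = n₀ + Σ ν·ξ):
  M: 445 − 1(221.5) − 2(36.31) = 150.9
  R: 1630 − 1(221.5) − 1(36.31) = 1372
  U: 0 + 1(221.5) = 221.5
  V: 0 + 1(36.31) = 36.31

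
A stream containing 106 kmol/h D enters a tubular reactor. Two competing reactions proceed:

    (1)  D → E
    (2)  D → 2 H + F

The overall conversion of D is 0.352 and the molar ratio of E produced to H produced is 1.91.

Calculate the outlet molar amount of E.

29.6 kmol/h

Conversion of D: D consumed = 0.352 × 106 = 37.31 kmol/h = 1ξ₁ + 1ξ₂.
Selectivity: 1ξ₁ / (2ξ₂) = 1.91 → ξ₁ = 3.82 ξ₂.
Substitute: (1·3.82 + 1) ξ₂ = 37.31 → ξ₂ = 7.741 kmol/h, ξ₁ = 29.57 kmol/h.
Outlet amounts (n = n₀ + Σ ν·ξ):
  D: 106 − 1(29.57) − 1(7.741) = 68.69
  E: 0 + 1(29.57) = 29.57
  H: 0 + 2(7.741) = 15.48
  F: 0 + 1(7.741) = 7.741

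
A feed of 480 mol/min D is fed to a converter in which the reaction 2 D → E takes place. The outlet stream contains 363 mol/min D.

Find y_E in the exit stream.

0.139

For D: n = n₀ − 2ξ → 363 = 480 − 2ξ, giving ξ = 58.5 mol/min.
Outlet amounts (n = n₀ + ν ξ):
  D: 480 − 2(58.5) = 363
  E: 0 + 1(58.5) = 58.5
Total out = 421.5 mol/min; y_E = 58.5 / 421.5 = 0.1388.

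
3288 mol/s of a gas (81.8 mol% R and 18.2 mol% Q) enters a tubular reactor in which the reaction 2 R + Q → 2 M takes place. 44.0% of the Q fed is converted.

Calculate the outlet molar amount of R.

2160 mol/s

Q reacted = 0.44 × 598.4 = 263.3 mol/s; ν_Q = −1, so ξ = 263.3/1 = 263.3 mol/s.
Outlet amounts (n = n₀ + ν ξ):
  R: 2690 − 2(263.3) = 2163
  Q: 598.4 − 1(263.3) = 335.1
  M: 0 + 2(263.3) = 526.6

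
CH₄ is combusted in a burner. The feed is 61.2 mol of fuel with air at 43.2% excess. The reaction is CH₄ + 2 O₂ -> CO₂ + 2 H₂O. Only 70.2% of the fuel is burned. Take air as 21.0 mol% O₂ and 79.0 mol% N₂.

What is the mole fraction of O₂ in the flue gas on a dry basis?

Stoichiometric O₂ = 2 × 61.2 = 122.4 mol; O₂ fed = 122.4 × 1.432 = 175.3 mol.
N₂ fed = 175.3 × 79/21 = 659.4 mol.
Fuel reacted = 0.702 × 61.2 → ξ = 42.96 mol.
Outlet (n = n₀ + ν ξ):
  CH₄: 61.2 − 1(42.96) = 18.24
  O₂: 175.3 − 2(42.96) = 89.35
  N₂: 659.4 (inert)
  CO₂: 0 + 1(42.96) = 42.96
  H₂O: 0 + 2(42.96) = 85.92
Dry total = 809.9 mol; y_O₂ (dry) = 89.35 / 809.9 = 0.1103.

0.11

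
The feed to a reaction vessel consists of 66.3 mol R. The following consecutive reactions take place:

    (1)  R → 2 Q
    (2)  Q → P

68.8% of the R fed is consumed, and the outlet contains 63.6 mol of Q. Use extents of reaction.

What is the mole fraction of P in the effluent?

0.247

Conversion of R: R consumed = 1ξ₁ = 0.688 × 66.3 → ξ₁ = 45.61 mol.
Q balance: n_Q = 0 + 2ξ₁ − 1ξ₂ = 63.6 → ξ₂ = (2·45.61 − 63.6)/1 = 27.63 mol.
Outlet amounts (n = n₀ + Σ ν·ξ):
  R: 66.3 − 1(45.61) = 20.69
  Q: 0 + 2(45.61) − 1(27.63) = 63.6
  P: 0 + 1(27.63) = 27.63
Total out = 111.9 mol; y_P = 27.63 / 111.9 = 0.2469.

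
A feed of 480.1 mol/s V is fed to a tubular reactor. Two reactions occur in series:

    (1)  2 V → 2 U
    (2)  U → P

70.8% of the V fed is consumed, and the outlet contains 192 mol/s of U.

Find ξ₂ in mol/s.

Conversion of V: V consumed = 2ξ₁ = 0.708 × 480.1 → ξ₁ = 170 mol/s.
U balance: n_U = 0 + 2ξ₁ − 1ξ₂ = 192 → ξ₂ = (2·170 − 192)/1 = 147.9 mol/s.
Outlet amounts (n = n₀ + Σ ν·ξ):
  V: 480.1 − 2(170) = 140.2
  U: 0 + 2(170) − 1(147.9) = 192
  P: 0 + 1(147.9) = 147.9

ξ₂ = 148 mol/s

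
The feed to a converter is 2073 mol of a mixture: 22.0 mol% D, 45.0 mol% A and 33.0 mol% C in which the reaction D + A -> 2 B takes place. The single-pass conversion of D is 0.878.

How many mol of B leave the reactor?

801 mol

D reacted = 0.878 × 456.1 = 400.4 mol; ν_D = −1, so ξ = 400.4/1 = 400.4 mol.
Outlet amounts (n = n₀ + ν ξ):
  D: 456.1 − 1(400.4) = 55.64
  A: 932.9 − 1(400.4) = 532.4
  B: 0 + 2(400.4) = 800.8
  C: 684.1 (inert)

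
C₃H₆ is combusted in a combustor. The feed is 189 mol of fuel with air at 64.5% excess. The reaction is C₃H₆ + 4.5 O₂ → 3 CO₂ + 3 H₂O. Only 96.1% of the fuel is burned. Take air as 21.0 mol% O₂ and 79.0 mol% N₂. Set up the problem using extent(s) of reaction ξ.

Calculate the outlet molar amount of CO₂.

545 mol

Stoichiometric O₂ = 4.5 × 189 = 850.5 mol; O₂ fed = 850.5 × 1.645 = 1399 mol.
N₂ fed = 1399 × 79/21 = 5263 mol.
Fuel reacted = 0.961 × 189 → ξ = 181.6 mol.
Outlet (n = n₀ + ν ξ):
  C₃H₆: 189 − 1(181.6) = 7.371
  O₂: 1399 − 4.5(181.6) = 581.7
  N₂: 5263 (inert)
  CO₂: 0 + 3(181.6) = 544.9
  H₂O: 0 + 3(181.6) = 544.9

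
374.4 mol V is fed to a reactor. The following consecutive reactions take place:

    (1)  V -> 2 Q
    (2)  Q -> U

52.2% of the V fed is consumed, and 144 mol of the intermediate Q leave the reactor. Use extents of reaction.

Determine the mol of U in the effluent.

247 mol

Conversion of V: V consumed = 1ξ₁ = 0.522 × 374.4 → ξ₁ = 195.4 mol.
Q balance: n_Q = 0 + 2ξ₁ − 1ξ₂ = 144 → ξ₂ = (2·195.4 − 144)/1 = 246.9 mol.
Outlet amounts (n = n₀ + Σ ν·ξ):
  V: 374.4 − 1(195.4) = 179
  Q: 0 + 2(195.4) − 1(246.9) = 144
  U: 0 + 1(246.9) = 246.9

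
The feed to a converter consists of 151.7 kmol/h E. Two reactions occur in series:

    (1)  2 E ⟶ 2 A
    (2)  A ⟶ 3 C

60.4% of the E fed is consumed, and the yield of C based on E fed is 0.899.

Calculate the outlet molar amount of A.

Conversion of E: E consumed = 2ξ₁ = 0.604 × 151.7 → ξ₁ = 45.81 kmol/h.
Yield of C: 3ξ₂ / 151.7 = 0.899 → ξ₂ = 45.46 kmol/h.
Outlet amounts (n = n₀ + Σ ν·ξ):
  E: 151.7 − 2(45.81) = 60.07
  A: 0 + 2(45.81) − 1(45.46) = 46.17
  C: 0 + 3(45.46) = 136.4

46.2 kmol/h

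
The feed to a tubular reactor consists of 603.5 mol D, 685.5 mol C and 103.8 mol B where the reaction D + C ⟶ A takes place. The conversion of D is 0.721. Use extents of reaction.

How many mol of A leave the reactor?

435 mol

D reacted = 0.721 × 603.5 = 435.1 mol; ν_D = −1, so ξ = 435.1/1 = 435.1 mol.
Outlet amounts (n = n₀ + ν ξ):
  D: 603.5 − 1(435.1) = 168.4
  C: 685.5 − 1(435.1) = 250.4
  A: 0 + 1(435.1) = 435.1
  B: 103.8 (inert)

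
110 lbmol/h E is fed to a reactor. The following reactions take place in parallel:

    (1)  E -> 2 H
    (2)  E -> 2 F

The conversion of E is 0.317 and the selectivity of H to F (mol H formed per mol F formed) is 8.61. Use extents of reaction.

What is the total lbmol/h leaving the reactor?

Conversion of E: E consumed = 0.317 × 110 = 34.87 lbmol/h = 1ξ₁ + 1ξ₂.
Selectivity: 2ξ₁ / (2ξ₂) = 8.61 → ξ₁ = 8.61 ξ₂.
Substitute: (1·8.61 + 1) ξ₂ = 34.87 → ξ₂ = 3.629 lbmol/h, ξ₁ = 31.24 lbmol/h.
Outlet amounts (n = n₀ + Σ ν·ξ):
  E: 110 − 1(31.24) − 1(3.629) = 75.13
  H: 0 + 2(31.24) = 62.48
  F: 0 + 2(3.629) = 7.257
Total out = 75.13 + 62.48 + 7.257 = 144.9 lbmol/h.

145 lbmol/h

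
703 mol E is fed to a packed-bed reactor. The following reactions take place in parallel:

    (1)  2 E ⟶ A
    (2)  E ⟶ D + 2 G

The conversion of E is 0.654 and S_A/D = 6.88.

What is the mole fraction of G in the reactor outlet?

Conversion of E: E consumed = 0.654 × 703 = 459.8 mol = 2ξ₁ + 1ξ₂.
Selectivity: 1ξ₁ / (1ξ₂) = 6.88 → ξ₁ = 6.88 ξ₂.
Substitute: (2·6.88 + 1) ξ₂ = 459.8 → ξ₂ = 31.15 mol, ξ₁ = 214.3 mol.
Outlet amounts (n = n₀ + Σ ν·ξ):
  E: 703 − 2(214.3) − 1(31.15) = 243.2
  A: 0 + 1(214.3) = 214.3
  D: 0 + 1(31.15) = 31.15
  G: 0 + 2(31.15) = 62.3
Total out = 551 mol; y_G = 62.3 / 551 = 0.1131.

0.113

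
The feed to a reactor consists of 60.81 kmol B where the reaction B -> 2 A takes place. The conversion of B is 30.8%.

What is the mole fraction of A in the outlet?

B reacted = 0.308 × 60.81 = 18.73 kmol; ν_B = −1, so ξ = 18.73/1 = 18.73 kmol.
Outlet amounts (n = n₀ + ν ξ):
  B: 60.81 − 1(18.73) = 42.08
  A: 0 + 2(18.73) = 37.46
Total out = 79.54 kmol; y_A = 37.46 / 79.54 = 0.4709.

0.471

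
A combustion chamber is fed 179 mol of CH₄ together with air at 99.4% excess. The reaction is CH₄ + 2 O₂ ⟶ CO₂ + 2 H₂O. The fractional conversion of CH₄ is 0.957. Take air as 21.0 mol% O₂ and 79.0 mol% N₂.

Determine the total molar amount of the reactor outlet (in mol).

3580 mol

Stoichiometric O₂ = 2 × 179 = 358 mol; O₂ fed = 358 × 1.994 = 713.9 mol.
N₂ fed = 713.9 × 79/21 = 2685 mol.
Fuel reacted = 0.957 × 179 → ξ = 171.3 mol.
Outlet (n = n₀ + ν ξ):
  CH₄: 179 − 1(171.3) = 7.697
  O₂: 713.9 − 2(171.3) = 371.2
  N₂: 2685 (inert)
  CO₂: 0 + 1(171.3) = 171.3
  H₂O: 0 + 2(171.3) = 342.6
Total out = 7.697 + 371.2 + 2685 + 171.3 + 342.6 = 3578 mol.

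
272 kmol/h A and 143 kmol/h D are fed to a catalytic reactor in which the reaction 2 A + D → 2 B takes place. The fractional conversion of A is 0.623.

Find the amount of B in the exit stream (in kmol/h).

A reacted = 0.623 × 272 = 169.5 kmol/h; ν_A = −2, so ξ = 169.5/2 = 84.73 kmol/h.
Outlet amounts (n = n₀ + ν ξ):
  A: 272 − 2(84.73) = 102.5
  D: 143 − 1(84.73) = 58.27
  B: 0 + 2(84.73) = 169.5

169 kmol/h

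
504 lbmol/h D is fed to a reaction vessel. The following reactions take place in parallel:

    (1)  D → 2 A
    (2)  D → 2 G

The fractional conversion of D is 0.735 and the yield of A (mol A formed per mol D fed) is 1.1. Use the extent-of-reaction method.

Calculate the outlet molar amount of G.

186 lbmol/h

Yield of A: 2ξ₁ / 504 = 1.1 → ξ₁ = 277.2 lbmol/h.
Conversion of D: 1ξ₁ + 1ξ₂ = 0.735 × 504 = 370.4 → ξ₂ = 93.24 lbmol/h.
Outlet amounts (n = n₀ + Σ ν·ξ):
  D: 504 − 1(277.2) − 1(93.24) = 133.6
  A: 0 + 2(277.2) = 554.4
  G: 0 + 2(93.24) = 186.5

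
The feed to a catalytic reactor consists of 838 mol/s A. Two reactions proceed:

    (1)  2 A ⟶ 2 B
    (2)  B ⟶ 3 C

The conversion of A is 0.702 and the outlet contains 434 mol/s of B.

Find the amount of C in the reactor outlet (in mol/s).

463 mol/s

Conversion of A: A consumed = 2ξ₁ = 0.702 × 838 → ξ₁ = 294.1 mol/s.
B balance: n_B = 0 + 2ξ₁ − 1ξ₂ = 434 → ξ₂ = (2·294.1 − 434)/1 = 154.3 mol/s.
Outlet amounts (n = n₀ + Σ ν·ξ):
  A: 838 − 2(294.1) = 249.7
  B: 0 + 2(294.1) − 1(154.3) = 434
  C: 0 + 3(154.3) = 462.8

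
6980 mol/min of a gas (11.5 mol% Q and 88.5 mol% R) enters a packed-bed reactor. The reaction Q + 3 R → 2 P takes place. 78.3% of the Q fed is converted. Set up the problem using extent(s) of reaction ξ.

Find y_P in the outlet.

0.22

Q reacted = 0.783 × 802.7 = 628.5 mol/min; ν_Q = −1, so ξ = 628.5/1 = 628.5 mol/min.
Outlet amounts (n = n₀ + ν ξ):
  Q: 802.7 − 1(628.5) = 174.2
  R: 6177 − 3(628.5) = 4292
  P: 0 + 2(628.5) = 1257
Total out = 5723 mol/min; y_P = 1257 / 5723 = 0.2196.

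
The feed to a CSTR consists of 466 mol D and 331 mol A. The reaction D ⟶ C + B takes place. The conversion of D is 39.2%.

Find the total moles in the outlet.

980 mol

D reacted = 0.392 × 466 = 182.7 mol; ν_D = −1, so ξ = 182.7/1 = 182.7 mol.
Outlet amounts (n = n₀ + ν ξ):
  D: 466 − 1(182.7) = 283.3
  C: 0 + 1(182.7) = 182.7
  B: 0 + 1(182.7) = 182.7
  A: 331 (inert)
Total out = 283.3 + 182.7 + 182.7 + 331 = 979.7 mol.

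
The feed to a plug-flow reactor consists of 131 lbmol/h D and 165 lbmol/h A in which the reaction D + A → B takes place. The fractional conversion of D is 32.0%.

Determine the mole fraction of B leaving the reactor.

D reacted = 0.32 × 131 = 41.92 lbmol/h; ν_D = −1, so ξ = 41.92/1 = 41.92 lbmol/h.
Outlet amounts (n = n₀ + ν ξ):
  D: 131 − 1(41.92) = 89.08
  A: 165 − 1(41.92) = 123.1
  B: 0 + 1(41.92) = 41.92
Total out = 254.1 lbmol/h; y_B = 41.92 / 254.1 = 0.165.

0.165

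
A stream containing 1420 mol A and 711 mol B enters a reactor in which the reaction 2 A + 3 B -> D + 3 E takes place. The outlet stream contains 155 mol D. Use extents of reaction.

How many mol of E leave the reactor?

465 mol

For D: n = n₀ + 1ξ → 155 = 0 + 1ξ, giving ξ = 155 mol.
Outlet amounts (n = n₀ + ν ξ):
  A: 1420 − 2(155) = 1110
  B: 711 − 3(155) = 246
  D: 0 + 1(155) = 155
  E: 0 + 3(155) = 465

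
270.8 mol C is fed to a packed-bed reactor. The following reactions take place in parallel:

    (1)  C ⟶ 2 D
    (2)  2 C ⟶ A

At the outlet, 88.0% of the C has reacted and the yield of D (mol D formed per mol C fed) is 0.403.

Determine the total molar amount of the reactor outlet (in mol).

Yield of D: 2ξ₁ / 270.8 = 0.403 → ξ₁ = 54.57 mol.
Conversion of C: 1ξ₁ + 2ξ₂ = 0.88 × 270.8 = 238.3 → ξ₂ = 91.87 mol.
Outlet amounts (n = n₀ + Σ ν·ξ):
  C: 270.8 − 1(54.57) − 2(91.87) = 32.5
  D: 0 + 2(54.57) = 109.1
  A: 0 + 1(91.87) = 91.87
Total out = 32.5 + 109.1 + 91.87 = 233.5 mol.

233 mol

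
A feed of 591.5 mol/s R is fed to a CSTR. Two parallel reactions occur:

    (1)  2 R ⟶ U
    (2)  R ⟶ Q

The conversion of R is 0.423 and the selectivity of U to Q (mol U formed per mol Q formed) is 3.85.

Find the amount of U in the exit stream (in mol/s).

Conversion of R: R consumed = 0.423 × 591.5 = 250.2 mol/s = 2ξ₁ + 1ξ₂.
Selectivity: 1ξ₁ / (1ξ₂) = 3.85 → ξ₁ = 3.85 ξ₂.
Substitute: (2·3.85 + 1) ξ₂ = 250.2 → ξ₂ = 28.76 mol/s, ξ₁ = 110.7 mol/s.
Outlet amounts (n = n₀ + Σ ν·ξ):
  R: 591.5 − 2(110.7) − 1(28.76) = 341.3
  U: 0 + 1(110.7) = 110.7
  Q: 0 + 1(28.76) = 28.76

111 mol/s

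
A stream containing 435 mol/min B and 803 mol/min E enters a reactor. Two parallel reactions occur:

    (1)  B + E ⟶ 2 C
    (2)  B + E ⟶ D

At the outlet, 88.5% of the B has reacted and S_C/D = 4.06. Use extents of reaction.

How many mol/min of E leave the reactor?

Conversion of B: B consumed = 0.885 × 435 = 385 mol/min = 1ξ₁ + 1ξ₂.
Selectivity: 2ξ₁ / (1ξ₂) = 4.06 → ξ₁ = 2.03 ξ₂.
Substitute: (1·2.03 + 1) ξ₂ = 385 → ξ₂ = 127.1 mol/min, ξ₁ = 257.9 mol/min.
Outlet amounts (n = n₀ + Σ ν·ξ):
  B: 435 − 1(257.9) − 1(127.1) = 50.02
  E: 803 − 1(257.9) − 1(127.1) = 418
  C: 0 + 2(257.9) = 515.8
  D: 0 + 1(127.1) = 127.1

418 mol/min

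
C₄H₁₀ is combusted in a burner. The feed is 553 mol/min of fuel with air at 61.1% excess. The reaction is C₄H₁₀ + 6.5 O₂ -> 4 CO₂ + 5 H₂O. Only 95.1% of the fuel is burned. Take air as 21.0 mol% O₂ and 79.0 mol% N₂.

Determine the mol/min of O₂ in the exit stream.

Stoichiometric O₂ = 6.5 × 553 = 3594 mol/min; O₂ fed = 3594 × 1.611 = 5791 mol/min.
N₂ fed = 5791 × 79/21 = 21780 mol/min.
Fuel reacted = 0.951 × 553 → ξ = 525.9 mol/min.
Outlet (n = n₀ + ν ξ):
  C₄H₁₀: 553 − 1(525.9) = 27.1
  O₂: 5791 − 6.5(525.9) = 2372
  N₂: 21780 (inert)
  CO₂: 0 + 4(525.9) = 2104
  H₂O: 0 + 5(525.9) = 2630

2370 mol/min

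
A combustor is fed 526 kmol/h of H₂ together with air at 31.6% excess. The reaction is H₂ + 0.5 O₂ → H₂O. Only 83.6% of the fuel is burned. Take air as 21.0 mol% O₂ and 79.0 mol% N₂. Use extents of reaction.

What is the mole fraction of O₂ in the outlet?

0.0646

Stoichiometric O₂ = 0.5 × 526 = 263 kmol/h; O₂ fed = 263 × 1.316 = 346.1 kmol/h.
N₂ fed = 346.1 × 79/21 = 1302 kmol/h.
Fuel reacted = 0.836 × 526 → ξ = 439.7 kmol/h.
Outlet (n = n₀ + ν ξ):
  H₂: 526 − 1(439.7) = 86.26
  O₂: 346.1 − 0.5(439.7) = 126.2
  N₂: 1302 (inert)
  H₂O: 0 + 1(439.7) = 439.7
Total out = 1954 kmol/h; y_O₂ = 126.2 / 1954 = 0.0646.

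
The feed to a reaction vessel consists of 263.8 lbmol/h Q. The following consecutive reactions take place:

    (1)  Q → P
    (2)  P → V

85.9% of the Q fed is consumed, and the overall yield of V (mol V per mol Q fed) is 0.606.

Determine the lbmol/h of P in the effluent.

Conversion of Q: Q consumed = 1ξ₁ = 0.859 × 263.8 → ξ₁ = 226.6 lbmol/h.
Yield of V: 1ξ₂ / 263.8 = 0.606 → ξ₂ = 159.9 lbmol/h.
Outlet amounts (n = n₀ + Σ ν·ξ):
  Q: 263.8 − 1(226.6) = 37.2
  P: 0 + 1(226.6) − 1(159.9) = 66.74
  V: 0 + 1(159.9) = 159.9

66.7 lbmol/h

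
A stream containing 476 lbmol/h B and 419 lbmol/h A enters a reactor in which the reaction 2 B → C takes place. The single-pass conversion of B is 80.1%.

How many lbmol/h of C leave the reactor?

B reacted = 0.801 × 476 = 381.3 lbmol/h; ν_B = −2, so ξ = 381.3/2 = 190.6 lbmol/h.
Outlet amounts (n = n₀ + ν ξ):
  B: 476 − 2(190.6) = 94.72
  C: 0 + 1(190.6) = 190.6
  A: 419 (inert)

191 lbmol/h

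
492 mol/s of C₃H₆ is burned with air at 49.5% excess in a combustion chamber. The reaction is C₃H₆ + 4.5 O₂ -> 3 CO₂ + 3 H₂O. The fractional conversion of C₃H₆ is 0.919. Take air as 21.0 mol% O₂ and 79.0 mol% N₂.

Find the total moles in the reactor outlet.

16500 mol/s

Stoichiometric O₂ = 4.5 × 492 = 2214 mol/s; O₂ fed = 2214 × 1.495 = 3310 mol/s.
N₂ fed = 3310 × 79/21 = 12450 mol/s.
Fuel reacted = 0.919 × 492 → ξ = 452.1 mol/s.
Outlet (n = n₀ + ν ξ):
  C₃H₆: 492 − 1(452.1) = 39.85
  O₂: 3310 − 4.5(452.1) = 1275
  N₂: 12450 (inert)
  CO₂: 0 + 3(452.1) = 1356
  H₂O: 0 + 3(452.1) = 1356
Total out = 39.85 + 1275 + 12450 + 1356 + 1356 = 16480 mol/s.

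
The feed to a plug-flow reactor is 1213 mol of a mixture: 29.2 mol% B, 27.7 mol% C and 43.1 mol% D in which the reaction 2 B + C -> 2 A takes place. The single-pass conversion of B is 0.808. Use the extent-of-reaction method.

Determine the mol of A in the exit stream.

286 mol

B reacted = 0.808 × 354.2 = 286.2 mol; ν_B = −2, so ξ = 286.2/2 = 143.1 mol.
Outlet amounts (n = n₀ + ν ξ):
  B: 354.2 − 2(143.1) = 68.01
  C: 336 − 1(143.1) = 192.9
  A: 0 + 2(143.1) = 286.2
  D: 522.8 (inert)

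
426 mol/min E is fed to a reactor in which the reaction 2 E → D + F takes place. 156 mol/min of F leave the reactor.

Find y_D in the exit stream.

For F: n = n₀ + 1ξ → 156 = 0 + 1ξ, giving ξ = 156 mol/min.
Outlet amounts (n = n₀ + ν ξ):
  E: 426 − 2(156) = 114
  D: 0 + 1(156) = 156
  F: 0 + 1(156) = 156
Total out = 426 mol/min; y_D = 156 / 426 = 0.3662.

0.366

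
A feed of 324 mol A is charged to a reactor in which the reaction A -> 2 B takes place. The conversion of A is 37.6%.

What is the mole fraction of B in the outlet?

0.547

A reacted = 0.376 × 324 = 121.8 mol; ν_A = −1, so ξ = 121.8/1 = 121.8 mol.
Outlet amounts (n = n₀ + ν ξ):
  A: 324 − 1(121.8) = 202.2
  B: 0 + 2(121.8) = 243.6
Total out = 445.8 mol; y_B = 243.6 / 445.8 = 0.5465.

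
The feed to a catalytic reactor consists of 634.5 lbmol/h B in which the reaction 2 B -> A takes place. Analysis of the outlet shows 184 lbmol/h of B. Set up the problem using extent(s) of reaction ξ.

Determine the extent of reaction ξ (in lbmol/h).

For B: n = n₀ − 2ξ → 184 = 634.5 − 2ξ, giving ξ = 225.2 lbmol/h.
Outlet amounts (n = n₀ + ν ξ):
  B: 634.5 − 2(225.2) = 184
  A: 0 + 1(225.2) = 225.2

ξ = 225 lbmol/h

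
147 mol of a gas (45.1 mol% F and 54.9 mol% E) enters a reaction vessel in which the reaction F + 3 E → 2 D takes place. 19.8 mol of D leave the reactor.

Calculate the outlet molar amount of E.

51 mol

For D: n = n₀ + 2ξ → 19.8 = 0 + 2ξ, giving ξ = 9.9 mol.
Outlet amounts (n = n₀ + ν ξ):
  F: 66.3 − 1(9.9) = 56.4
  E: 80.7 − 3(9.9) = 51
  D: 0 + 2(9.9) = 19.8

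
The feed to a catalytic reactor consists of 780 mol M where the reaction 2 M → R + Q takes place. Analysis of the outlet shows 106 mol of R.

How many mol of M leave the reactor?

568 mol

For R: n = n₀ + 1ξ → 106 = 0 + 1ξ, giving ξ = 106 mol.
Outlet amounts (n = n₀ + ν ξ):
  M: 780 − 2(106) = 568
  R: 0 + 1(106) = 106
  Q: 0 + 1(106) = 106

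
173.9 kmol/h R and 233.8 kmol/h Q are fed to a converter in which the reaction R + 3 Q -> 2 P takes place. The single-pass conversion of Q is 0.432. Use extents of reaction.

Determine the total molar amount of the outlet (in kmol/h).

Q reacted = 0.432 × 233.8 = 101 kmol/h; ν_Q = −3, so ξ = 101/3 = 33.67 kmol/h.
Outlet amounts (n = n₀ + ν ξ):
  R: 173.9 − 1(33.67) = 140.2
  Q: 233.8 − 3(33.67) = 132.8
  P: 0 + 2(33.67) = 67.33
Total out = 140.2 + 132.8 + 67.33 = 340.4 kmol/h.

340 kmol/h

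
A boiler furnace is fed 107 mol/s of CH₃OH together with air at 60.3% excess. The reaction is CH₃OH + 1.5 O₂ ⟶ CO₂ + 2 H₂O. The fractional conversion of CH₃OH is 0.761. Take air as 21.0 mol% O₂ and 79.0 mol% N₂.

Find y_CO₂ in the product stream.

0.0593

Stoichiometric O₂ = 1.5 × 107 = 160.5 mol/s; O₂ fed = 160.5 × 1.603 = 257.3 mol/s.
N₂ fed = 257.3 × 79/21 = 967.9 mol/s.
Fuel reacted = 0.761 × 107 → ξ = 81.43 mol/s.
Outlet (n = n₀ + ν ξ):
  CH₃OH: 107 − 1(81.43) = 25.57
  O₂: 257.3 − 1.5(81.43) = 135.1
  N₂: 967.9 (inert)
  CO₂: 0 + 1(81.43) = 81.43
  H₂O: 0 + 2(81.43) = 162.9
Total out = 1373 mol/s; y_CO₂ = 81.43 / 1373 = 0.05931.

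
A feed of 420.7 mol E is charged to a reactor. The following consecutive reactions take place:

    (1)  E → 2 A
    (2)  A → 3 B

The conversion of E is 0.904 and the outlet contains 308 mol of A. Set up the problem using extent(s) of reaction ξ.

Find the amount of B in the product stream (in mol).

1360 mol

Conversion of E: E consumed = 1ξ₁ = 0.904 × 420.7 → ξ₁ = 380.3 mol.
A balance: n_A = 0 + 2ξ₁ − 1ξ₂ = 308 → ξ₂ = (2·380.3 − 308)/1 = 452.6 mol.
Outlet amounts (n = n₀ + Σ ν·ξ):
  E: 420.7 − 1(380.3) = 40.39
  A: 0 + 2(380.3) − 1(452.6) = 308
  B: 0 + 3(452.6) = 1358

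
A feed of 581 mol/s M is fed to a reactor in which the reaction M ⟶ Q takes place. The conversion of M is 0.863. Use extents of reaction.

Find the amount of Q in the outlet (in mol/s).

M reacted = 0.863 × 581 = 501.4 mol/s; ν_M = −1, so ξ = 501.4/1 = 501.4 mol/s.
Outlet amounts (n = n₀ + ν ξ):
  M: 581 − 1(501.4) = 79.6
  Q: 0 + 1(501.4) = 501.4

501 mol/s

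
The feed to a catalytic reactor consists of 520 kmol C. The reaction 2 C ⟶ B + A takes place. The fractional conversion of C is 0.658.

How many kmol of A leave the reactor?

C reacted = 0.658 × 520 = 342.2 kmol; ν_C = −2, so ξ = 342.2/2 = 171.1 kmol.
Outlet amounts (n = n₀ + ν ξ):
  C: 520 − 2(171.1) = 177.8
  B: 0 + 1(171.1) = 171.1
  A: 0 + 1(171.1) = 171.1

171 kmol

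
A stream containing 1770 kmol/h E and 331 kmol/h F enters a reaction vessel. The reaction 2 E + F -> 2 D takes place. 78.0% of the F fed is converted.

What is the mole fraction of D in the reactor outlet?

F reacted = 0.78 × 331 = 258.2 kmol/h; ν_F = −1, so ξ = 258.2/1 = 258.2 kmol/h.
Outlet amounts (n = n₀ + ν ξ):
  E: 1770 − 2(258.2) = 1254
  F: 331 − 1(258.2) = 72.82
  D: 0 + 2(258.2) = 516.4
Total out = 1843 kmol/h; y_D = 516.4 / 1843 = 0.2802.

0.28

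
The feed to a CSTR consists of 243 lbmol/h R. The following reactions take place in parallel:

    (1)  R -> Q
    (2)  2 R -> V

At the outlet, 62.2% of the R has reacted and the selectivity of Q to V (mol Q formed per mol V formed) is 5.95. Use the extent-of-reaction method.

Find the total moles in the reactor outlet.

224 lbmol/h

Conversion of R: R consumed = 0.622 × 243 = 151.1 lbmol/h = 1ξ₁ + 2ξ₂.
Selectivity: 1ξ₁ / (1ξ₂) = 5.95 → ξ₁ = 5.95 ξ₂.
Substitute: (1·5.95 + 2) ξ₂ = 151.1 → ξ₂ = 19.01 lbmol/h, ξ₁ = 113.1 lbmol/h.
Outlet amounts (n = n₀ + Σ ν·ξ):
  R: 243 − 1(113.1) − 2(19.01) = 91.85
  Q: 0 + 1(113.1) = 113.1
  V: 0 + 1(19.01) = 19.01
Total out = 91.85 + 113.1 + 19.01 = 224 lbmol/h.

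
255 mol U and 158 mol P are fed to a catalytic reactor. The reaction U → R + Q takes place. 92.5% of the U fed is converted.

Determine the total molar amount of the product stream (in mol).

649 mol

U reacted = 0.925 × 255 = 235.9 mol; ν_U = −1, so ξ = 235.9/1 = 235.9 mol.
Outlet amounts (n = n₀ + ν ξ):
  U: 255 − 1(235.9) = 19.12
  R: 0 + 1(235.9) = 235.9
  Q: 0 + 1(235.9) = 235.9
  P: 158 (inert)
Total out = 19.12 + 235.9 + 235.9 + 158 = 648.9 mol.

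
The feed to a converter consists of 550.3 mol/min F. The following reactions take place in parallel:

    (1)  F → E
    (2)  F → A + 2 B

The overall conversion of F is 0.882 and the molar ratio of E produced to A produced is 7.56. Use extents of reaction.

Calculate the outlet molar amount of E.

429 mol/min

Conversion of F: F consumed = 0.882 × 550.3 = 485.4 mol/min = 1ξ₁ + 1ξ₂.
Selectivity: 1ξ₁ / (1ξ₂) = 7.56 → ξ₁ = 7.56 ξ₂.
Substitute: (1·7.56 + 1) ξ₂ = 485.4 → ξ₂ = 56.7 mol/min, ξ₁ = 428.7 mol/min.
Outlet amounts (n = n₀ + Σ ν·ξ):
  F: 550.3 − 1(428.7) − 1(56.7) = 64.94
  E: 0 + 1(428.7) = 428.7
  A: 0 + 1(56.7) = 56.7
  B: 0 + 2(56.7) = 113.4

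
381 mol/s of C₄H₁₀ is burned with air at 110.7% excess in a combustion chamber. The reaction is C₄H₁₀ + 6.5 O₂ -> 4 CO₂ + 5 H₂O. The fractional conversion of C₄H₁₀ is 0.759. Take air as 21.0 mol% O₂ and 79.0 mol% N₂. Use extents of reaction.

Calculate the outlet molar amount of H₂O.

Stoichiometric O₂ = 6.5 × 381 = 2476 mol/s; O₂ fed = 2476 × 2.107 = 5218 mol/s.
N₂ fed = 5218 × 79/21 = 19630 mol/s.
Fuel reacted = 0.759 × 381 → ξ = 289.2 mol/s.
Outlet (n = n₀ + ν ξ):
  C₄H₁₀: 381 − 1(289.2) = 91.82
  O₂: 5218 − 6.5(289.2) = 3338
  N₂: 19630 (inert)
  CO₂: 0 + 4(289.2) = 1157
  H₂O: 0 + 5(289.2) = 1446

1450 mol/s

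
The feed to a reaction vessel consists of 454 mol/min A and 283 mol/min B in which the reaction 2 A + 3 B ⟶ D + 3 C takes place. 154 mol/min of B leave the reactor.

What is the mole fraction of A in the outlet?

0.53

For B: n = n₀ − 3ξ → 154 = 283 − 3ξ, giving ξ = 43 mol/min.
Outlet amounts (n = n₀ + ν ξ):
  A: 454 − 2(43) = 368
  B: 283 − 3(43) = 154
  D: 0 + 1(43) = 43
  C: 0 + 3(43) = 129
Total out = 694 mol/min; y_A = 368 / 694 = 0.5303.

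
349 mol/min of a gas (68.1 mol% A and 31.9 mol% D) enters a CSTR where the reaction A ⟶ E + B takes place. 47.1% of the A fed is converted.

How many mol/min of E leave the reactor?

A reacted = 0.471 × 237.7 = 111.9 mol/min; ν_A = −1, so ξ = 111.9/1 = 111.9 mol/min.
Outlet amounts (n = n₀ + ν ξ):
  A: 237.7 − 1(111.9) = 125.7
  E: 0 + 1(111.9) = 111.9
  B: 0 + 1(111.9) = 111.9
  D: 111.3 (inert)

112 mol/min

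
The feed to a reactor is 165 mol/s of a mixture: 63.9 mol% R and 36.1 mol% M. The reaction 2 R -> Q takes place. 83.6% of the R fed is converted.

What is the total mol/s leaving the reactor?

R reacted = 0.836 × 105.4 = 88.14 mol/s; ν_R = −2, so ξ = 88.14/2 = 44.07 mol/s.
Outlet amounts (n = n₀ + ν ξ):
  R: 105.4 − 2(44.07) = 17.29
  Q: 0 + 1(44.07) = 44.07
  M: 59.56 (inert)
Total out = 17.29 + 44.07 + 59.56 = 120.9 mol/s.

121 mol/s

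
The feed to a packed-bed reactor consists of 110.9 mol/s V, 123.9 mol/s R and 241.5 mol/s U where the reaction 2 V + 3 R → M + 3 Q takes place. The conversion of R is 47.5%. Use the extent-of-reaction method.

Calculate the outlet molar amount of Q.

R reacted = 0.475 × 123.9 = 58.85 mol/s; ν_R = −3, so ξ = 58.85/3 = 19.62 mol/s.
Outlet amounts (n = n₀ + ν ξ):
  V: 110.9 − 2(19.62) = 71.67
  R: 123.9 − 3(19.62) = 65.05
  M: 0 + 1(19.62) = 19.62
  Q: 0 + 3(19.62) = 58.85
  U: 241.5 (inert)

58.9 mol/s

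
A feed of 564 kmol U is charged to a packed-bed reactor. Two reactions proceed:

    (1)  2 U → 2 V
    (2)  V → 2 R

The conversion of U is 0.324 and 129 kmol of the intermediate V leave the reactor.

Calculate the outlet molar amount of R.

Conversion of U: U consumed = 2ξ₁ = 0.324 × 564 → ξ₁ = 91.37 kmol.
V balance: n_V = 0 + 2ξ₁ − 1ξ₂ = 129 → ξ₂ = (2·91.37 − 129)/1 = 53.74 kmol.
Outlet amounts (n = n₀ + Σ ν·ξ):
  U: 564 − 2(91.37) = 381.3
  V: 0 + 2(91.37) − 1(53.74) = 129
  R: 0 + 2(53.74) = 107.5

107 kmol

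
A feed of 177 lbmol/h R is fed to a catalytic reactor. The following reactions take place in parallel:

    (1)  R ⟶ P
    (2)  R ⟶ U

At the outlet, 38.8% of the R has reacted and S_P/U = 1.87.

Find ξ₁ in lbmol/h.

ξ₁ = 44.7 lbmol/h

Conversion of R: R consumed = 0.388 × 177 = 68.68 lbmol/h = 1ξ₁ + 1ξ₂.
Selectivity: 1ξ₁ / (1ξ₂) = 1.87 → ξ₁ = 1.87 ξ₂.
Substitute: (1·1.87 + 1) ξ₂ = 68.68 → ξ₂ = 23.93 lbmol/h, ξ₁ = 44.75 lbmol/h.
Outlet amounts (n = n₀ + Σ ν·ξ):
  R: 177 − 1(44.75) − 1(23.93) = 108.3
  P: 0 + 1(44.75) = 44.75
  U: 0 + 1(23.93) = 23.93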